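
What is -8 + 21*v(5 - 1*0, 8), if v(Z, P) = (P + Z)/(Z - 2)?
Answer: 83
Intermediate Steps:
v(Z, P) = (P + Z)/(-2 + Z)
-8 + 21*v(5 - 1*0, 8) = -8 + 21*((8 + (5 - 1*0))/(-2 + (5 - 1*0))) = -8 + 21*((8 + (5 + 0))/(-2 + (5 + 0))) = -8 + 21*((8 + 5)/(-2 + 5)) = -8 + 21*(13/3) = -8 + 91 = 83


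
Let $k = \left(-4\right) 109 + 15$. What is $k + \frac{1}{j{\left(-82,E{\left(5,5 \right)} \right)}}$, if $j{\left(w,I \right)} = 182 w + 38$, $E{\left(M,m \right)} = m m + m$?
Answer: $- \frac{6267007}{14886} \approx -421.0$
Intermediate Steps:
$E{\left(M,m \right)} = m + m^{2}$ ($E{\left(M,m \right)} = m^{2} + m = m + m^{2}$)
$j{\left(w,I \right)} = 38 + 182 w$
$k = -421$ ($k = -436 + 15 = -421$)
$k + \frac{1}{j{\left(-82,E{\left(5,5 \right)} \right)}} = -421 + \frac{1}{38 + 182 \left(-82\right)} = -421 + \frac{1}{38 - 14924} = -421 + \frac{1}{-14886} = -421 - \frac{1}{14886} = - \frac{6267007}{14886}$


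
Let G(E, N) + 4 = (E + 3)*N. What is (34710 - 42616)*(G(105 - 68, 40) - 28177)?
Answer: 210149386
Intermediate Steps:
G(E, N) = -4 + N*(3 + E) (G(E, N) = -4 + (E + 3)*N = -4 + (3 + E)*N = -4 + N*(3 + E))
(34710 - 42616)*(G(105 - 68, 40) - 28177) = (34710 - 42616)*((-4 + 3*40 + (105 - 68)*40) - 28177) = -7906*((-4 + 120 + 37*40) - 28177) = -7906*((-4 + 120 + 1480) - 28177) = -7906*(1596 - 28177) = -7906*(-26581) = 210149386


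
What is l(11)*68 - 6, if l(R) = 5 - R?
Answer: -414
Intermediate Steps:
l(11)*68 - 6 = (5 - 1*11)*68 - 6 = (5 - 11)*68 - 6 = -6*68 - 6 = -408 - 6 = -414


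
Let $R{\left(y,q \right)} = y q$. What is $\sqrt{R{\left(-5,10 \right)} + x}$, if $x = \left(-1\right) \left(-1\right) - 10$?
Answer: $i \sqrt{59} \approx 7.6811 i$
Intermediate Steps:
$x = -9$ ($x = 1 - 10 = -9$)
$R{\left(y,q \right)} = q y$
$\sqrt{R{\left(-5,10 \right)} + x} = \sqrt{10 \left(-5\right) - 9} = \sqrt{-50 - 9} = \sqrt{-59} = i \sqrt{59}$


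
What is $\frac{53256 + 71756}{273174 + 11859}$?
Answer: $\frac{125012}{285033} \approx 0.43859$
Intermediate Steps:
$\frac{53256 + 71756}{273174 + 11859} = \frac{125012}{285033}$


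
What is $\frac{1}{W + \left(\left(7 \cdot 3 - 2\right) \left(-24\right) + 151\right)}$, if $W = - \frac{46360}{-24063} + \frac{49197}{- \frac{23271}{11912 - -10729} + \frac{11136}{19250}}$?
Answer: $- \frac{785402580027}{86231109779593420} \approx -9.1081 \cdot 10^{-6}$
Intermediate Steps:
$W = - \frac{85991561992685185}{785402580027}$ ($W = \left(-46360\right) \left(- \frac{1}{24063}\right) + \frac{49197}{- \frac{23271}{11912 + 10729} + 11136 \cdot \frac{1}{19250}} = \frac{46360}{24063} + \frac{49197}{- \frac{23271}{22641} + \frac{5568}{9625}} = \frac{46360}{24063} + \frac{49197}{\left(-23271\right) \frac{1}{22641} + \frac{5568}{9625}} = \frac{46360}{24063} + \frac{49197}{- \frac{7757}{7547} + \frac{5568}{9625}} = \frac{46360}{24063} + \frac{49197}{- \frac{32639429}{72639875}} = \frac{46360}{24063} + 49197 \left(- \frac{72639875}{32639429}\right) = \frac{46360}{24063} - \frac{3573663930375}{32639429} = - \frac{85991561992685185}{785402580027} \approx -1.0949 \cdot 10^{5}$)
$\frac{1}{W + \left(\left(7 \cdot 3 - 2\right) \left(-24\right) + 151\right)} = \frac{1}{- \frac{85991561992685185}{785402580027} + \left(\left(7 \cdot 3 - 2\right) \left(-24\right) + 151\right)} = \frac{1}{- \frac{85991561992685185}{785402580027} + \left(\left(21 - 2\right) \left(-24\right) + 151\right)} = \frac{1}{- \frac{85991561992685185}{785402580027} + \left(19 \left(-24\right) + 151\right)} = \frac{1}{- \frac{85991561992685185}{785402580027} + \left(-456 + 151\right)} = \frac{1}{- \frac{85991561992685185}{785402580027} - 305} = \frac{1}{- \frac{86231109779593420}{785402580027}} = - \frac{785402580027}{86231109779593420}$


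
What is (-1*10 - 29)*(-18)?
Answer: 702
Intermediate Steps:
(-1*10 - 29)*(-18) = (-10 - 29)*(-18) = -39*(-18) = 702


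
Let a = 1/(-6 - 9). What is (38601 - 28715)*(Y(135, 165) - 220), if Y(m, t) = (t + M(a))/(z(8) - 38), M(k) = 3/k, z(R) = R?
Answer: -2214464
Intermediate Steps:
a = -1/15 (a = 1/(-15) = -1/15 ≈ -0.066667)
Y(m, t) = 3/2 - t/30 (Y(m, t) = (t + 3/(-1/15))/(8 - 38) = (t + 3*(-15))/(-30) = (t - 45)*(-1/30) = (-45 + t)*(-1/30) = 3/2 - t/30)
(38601 - 28715)*(Y(135, 165) - 220) = (38601 - 28715)*((3/2 - 1/30*165) - 220) = 9886*((3/2 - 11/2) - 220) = 9886*(-4 - 220) = 9886*(-224) = -2214464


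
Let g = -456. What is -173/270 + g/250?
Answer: -16637/6750 ≈ -2.4647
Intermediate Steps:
-173/270 + g/250 = -173/270 - 456/250 = -173*1/270 - 456*1/250 = -173/270 - 228/125 = -16637/6750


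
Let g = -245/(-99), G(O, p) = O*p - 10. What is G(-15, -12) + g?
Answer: 17075/99 ≈ 172.47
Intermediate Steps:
G(O, p) = -10 + O*p
g = 245/99 (g = -245*(-1/99) = 245/99 ≈ 2.4747)
G(-15, -12) + g = (-10 - 15*(-12)) + 245/99 = (-10 + 180) + 245/99 = 170 + 245/99 = 17075/99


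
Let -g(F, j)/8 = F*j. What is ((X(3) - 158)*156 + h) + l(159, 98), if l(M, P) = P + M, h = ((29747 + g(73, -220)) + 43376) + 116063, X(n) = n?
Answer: 293743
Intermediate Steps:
g(F, j) = -8*F*j
h = 317666 (h = ((29747 - 8*73*(-220)) + 43376) + 116063 = ((29747 + 128480) + 43376) + 116063 = (158227 + 43376) + 116063 = 201603 + 116063 = 317666)
l(M, P) = M + P
((X(3) - 158)*156 + h) + l(159, 98) = ((3 - 158)*156 + 317666) + (159 + 98) = (-155*156 + 317666) + 257 = (-24180 + 317666) + 257 = 293486 + 257 = 293743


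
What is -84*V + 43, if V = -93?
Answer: 7855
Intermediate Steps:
-84*V + 43 = -84*(-93) + 43 = 7812 + 43 = 7855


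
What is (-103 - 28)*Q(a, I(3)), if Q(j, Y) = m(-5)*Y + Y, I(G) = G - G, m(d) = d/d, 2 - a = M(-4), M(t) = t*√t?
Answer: 0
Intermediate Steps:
M(t) = t^(3/2)
a = 2 + 8*I (a = 2 - (-4)^(3/2) = 2 - (-8)*I = 2 + 8*I ≈ 2.0 + 8.0*I)
m(d) = 1
I(G) = 0
Q(j, Y) = 2*Y (Q(j, Y) = 1*Y + Y = Y + Y = 2*Y)
(-103 - 28)*Q(a, I(3)) = (-103 - 28)*(2*0) = -131*0 = 0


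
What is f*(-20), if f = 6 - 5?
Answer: -20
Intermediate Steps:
f = 1
f*(-20) = 1*(-20) = -20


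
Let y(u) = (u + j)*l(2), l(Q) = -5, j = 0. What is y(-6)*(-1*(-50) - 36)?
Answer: 420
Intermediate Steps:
y(u) = -5*u (y(u) = (u + 0)*(-5) = u*(-5) = -5*u)
y(-6)*(-1*(-50) - 36) = (-5*(-6))*(-1*(-50) - 36) = 30*(50 - 36) = 30*14 = 420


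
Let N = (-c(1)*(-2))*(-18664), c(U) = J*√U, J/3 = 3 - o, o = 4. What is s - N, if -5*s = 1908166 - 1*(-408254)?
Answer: -575268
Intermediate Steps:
s = -463284 (s = -(1908166 - 1*(-408254))/5 = -(1908166 + 408254)/5 = -⅕*2316420 = -463284)
J = -3 (J = 3*(3 - 1*4) = 3*(3 - 4) = 3*(-1) = -3)
c(U) = -3*√U
N = 111984 (N = (-(-3)*√1*(-2))*(-18664) = (-(-3)*(-2))*(-18664) = (-1*(-3)*(-2))*(-18664) = (3*(-2))*(-18664) = -6*(-18664) = 111984)
s - N = -463284 - 1*111984 = -463284 - 111984 = -575268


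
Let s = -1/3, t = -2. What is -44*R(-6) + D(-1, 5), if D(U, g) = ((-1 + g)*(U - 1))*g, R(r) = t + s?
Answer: 188/3 ≈ 62.667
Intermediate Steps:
s = -1/3 (s = -1*1/3 = -1/3 ≈ -0.33333)
R(r) = -7/3 (R(r) = -2 - 1/3 = -7/3)
D(U, g) = g*(-1 + U)*(-1 + g) (D(U, g) = ((-1 + g)*(-1 + U))*g = ((-1 + U)*(-1 + g))*g = g*(-1 + U)*(-1 + g))
-44*R(-6) + D(-1, 5) = -44*(-7/3) + 5*(1 - 1*(-1) - 1*5 - 1*5) = 308/3 + 5*(1 + 1 - 5 - 5) = 308/3 + 5*(-8) = 308/3 - 40 = 188/3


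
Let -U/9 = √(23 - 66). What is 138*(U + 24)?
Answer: 3312 - 1242*I*√43 ≈ 3312.0 - 8144.3*I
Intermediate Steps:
U = -9*I*√43 (U = -9*√(23 - 66) = -9*I*√43 ≈ -59.017*I)
138*(U + 24) = 138*(-9*I*√43 + 24) = 138*(24 - 9*I*√43) = 3312 - 1242*I*√43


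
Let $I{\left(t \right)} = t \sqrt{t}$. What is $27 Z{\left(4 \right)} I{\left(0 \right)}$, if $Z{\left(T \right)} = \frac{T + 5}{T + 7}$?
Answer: $0$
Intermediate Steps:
$I{\left(t \right)} = t^{\frac{3}{2}}$
$Z{\left(T \right)} = \frac{5 + T}{7 + T}$
$27 Z{\left(4 \right)} I{\left(0 \right)} = 27 \frac{5 + 4}{7 + 4} \cdot 0^{\frac{3}{2}} = 27 \cdot \frac{1}{11} \cdot 9 \cdot 0 = 27 \cdot \frac{9}{11} \cdot 0 = \frac{243}{11} \cdot 0 = 0$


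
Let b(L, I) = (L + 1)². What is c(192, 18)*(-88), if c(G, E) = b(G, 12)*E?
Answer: -59002416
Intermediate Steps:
b(L, I) = (1 + L)²
c(G, E) = E*(1 + G)² (c(G, E) = (1 + G)²*E = E*(1 + G)²)
c(192, 18)*(-88) = (18*(1 + 192)²)*(-88) = (18*193²)*(-88) = (18*37249)*(-88) = 670482*(-88) = -59002416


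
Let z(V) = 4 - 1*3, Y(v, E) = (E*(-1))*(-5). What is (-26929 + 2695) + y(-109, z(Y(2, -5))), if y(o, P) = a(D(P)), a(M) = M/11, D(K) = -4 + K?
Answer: -266577/11 ≈ -24234.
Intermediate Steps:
Y(v, E) = 5*E (Y(v, E) = -E*(-5) = 5*E)
z(V) = 1 (z(V) = 4 - 3 = 1)
a(M) = M/11 (a(M) = M*(1/11) = M/11)
y(o, P) = -4/11 + P/11 (y(o, P) = (-4 + P)/11 = -4/11 + P/11)
(-26929 + 2695) + y(-109, z(Y(2, -5))) = (-26929 + 2695) + (-4/11 + (1/11)*1) = -24234 + (-4/11 + 1/11) = -24234 - 3/11 = -266577/11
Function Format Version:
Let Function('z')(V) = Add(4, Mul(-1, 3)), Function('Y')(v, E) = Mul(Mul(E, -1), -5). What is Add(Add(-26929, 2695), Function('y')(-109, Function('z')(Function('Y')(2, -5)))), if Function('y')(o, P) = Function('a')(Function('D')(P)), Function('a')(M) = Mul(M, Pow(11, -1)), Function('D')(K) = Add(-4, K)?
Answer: Rational(-266577, 11) ≈ -24234.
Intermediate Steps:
Function('Y')(v, E) = Mul(5, E) (Function('Y')(v, E) = Mul(Mul(-1, E), -5) = Mul(5, E))
Function('z')(V) = 1 (Function('z')(V) = Add(4, -3) = 1)
Function('a')(M) = Mul(Rational(1, 11), M) (Function('a')(M) = Mul(M, Rational(1, 11)) = Mul(Rational(1, 11), M))
Function('y')(o, P) = Add(Rational(-4, 11), Mul(Rational(1, 11), P)) (Function('y')(o, P) = Mul(Rational(1, 11), Add(-4, P)) = Add(Rational(-4, 11), Mul(Rational(1, 11), P)))
Add(Add(-26929, 2695), Function('y')(-109, Function('z')(Function('Y')(2, -5)))) = Add(Add(-26929, 2695), Add(Rational(-4, 11), Mul(Rational(1, 11), 1))) = Add(-24234, Add(Rational(-4, 11), Rational(1, 11))) = Add(-24234, Rational(-3, 11)) = Rational(-266577, 11)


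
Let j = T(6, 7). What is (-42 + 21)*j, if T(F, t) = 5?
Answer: -105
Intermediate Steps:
j = 5
(-42 + 21)*j = (-42 + 21)*5 = -21*5 = -105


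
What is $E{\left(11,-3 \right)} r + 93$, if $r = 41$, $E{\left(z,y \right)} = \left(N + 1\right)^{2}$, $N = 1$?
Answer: $257$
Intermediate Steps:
$E{\left(z,y \right)} = 4$ ($E{\left(z,y \right)} = \left(1 + 1\right)^{2} = 2^{2} = 4$)
$E{\left(11,-3 \right)} r + 93 = 4 \cdot 41 + 93 = 164 + 93 = 257$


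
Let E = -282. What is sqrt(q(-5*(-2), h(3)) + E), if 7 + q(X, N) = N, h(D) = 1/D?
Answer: I*sqrt(2598)/3 ≈ 16.99*I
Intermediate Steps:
q(X, N) = -7 + N
sqrt(q(-5*(-2), h(3)) + E) = sqrt((-7 + 1/3) - 282) = sqrt(-20/3 - 282) = sqrt(-866/3) = I*sqrt(2598)/3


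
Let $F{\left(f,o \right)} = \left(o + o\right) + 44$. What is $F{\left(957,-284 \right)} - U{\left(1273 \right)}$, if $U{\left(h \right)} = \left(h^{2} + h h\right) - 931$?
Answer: $-3240651$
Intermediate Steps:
$U{\left(h \right)} = -931 + 2 h^{2}$ ($U{\left(h \right)} = \left(h^{2} + h^{2}\right) - 931 = 2 h^{2} - 931 = -931 + 2 h^{2}$)
$F{\left(f,o \right)} = 44 + 2 o$ ($F{\left(f,o \right)} = 2 o + 44 = 44 + 2 o$)
$F{\left(957,-284 \right)} - U{\left(1273 \right)} = \left(44 + 2 \left(-284\right)\right) - \left(-931 + 2 \cdot 1273^{2}\right) = \left(44 - 568\right) - \left(-931 + 2 \cdot 1620529\right) = -524 - \left(-931 + 3241058\right) = -524 - 3240127 = -3240651$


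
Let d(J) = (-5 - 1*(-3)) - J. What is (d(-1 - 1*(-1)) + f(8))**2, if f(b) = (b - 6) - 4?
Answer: 16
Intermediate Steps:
f(b) = -10 + b (f(b) = (-6 + b) - 4 = -10 + b)
d(J) = -2 - J (d(J) = (-5 + 3) - J = -2 - J)
(d(-1 - 1*(-1)) + f(8))**2 = ((-2 - (-1 - 1*(-1))) + (-10 + 8))**2 = ((-2 - (-1 + 1)) - 2)**2 = ((-2 - 1*0) - 2)**2 = ((-2 + 0) - 2)**2 = (-2 - 2)**2 = (-4)**2 = 16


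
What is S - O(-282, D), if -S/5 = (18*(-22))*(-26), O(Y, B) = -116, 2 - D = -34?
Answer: -51364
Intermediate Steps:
D = 36 (D = 2 - 1*(-34) = 2 + 34 = 36)
S = -51480 (S = -5*18*(-22)*(-26) = -(-1980)*(-26) = -5*10296 = -51480)
S - O(-282, D) = -51480 - 1*(-116) = -51480 + 116 = -51364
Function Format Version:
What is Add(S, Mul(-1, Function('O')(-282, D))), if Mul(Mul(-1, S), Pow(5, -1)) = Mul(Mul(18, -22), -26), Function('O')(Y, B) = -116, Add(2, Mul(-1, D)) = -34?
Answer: -51364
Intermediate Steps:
D = 36 (D = Add(2, Mul(-1, -34)) = Add(2, 34) = 36)
S = -51480 (S = Mul(-5, Mul(Mul(18, -22), -26)) = Mul(-5, Mul(-396, -26)) = Mul(-5, 10296) = -51480)
Add(S, Mul(-1, Function('O')(-282, D))) = Add(-51480, Mul(-1, -116)) = Add(-51480, 116) = -51364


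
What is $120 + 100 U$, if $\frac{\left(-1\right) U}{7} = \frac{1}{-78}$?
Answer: $\frac{5030}{39} \approx 128.97$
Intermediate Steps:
$U = \frac{7}{78}$ ($U = - \frac{7}{-78} = \left(-7\right) \left(- \frac{1}{78}\right) = \frac{7}{78} \approx 0.089744$)
$120 + 100 U = 120 + 100 \cdot \frac{7}{78} = 120 + \frac{350}{39} = \frac{5030}{39}$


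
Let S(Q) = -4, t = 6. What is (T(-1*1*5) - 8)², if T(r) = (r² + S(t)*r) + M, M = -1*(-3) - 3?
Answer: 1369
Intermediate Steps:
M = 0 (M = 3 - 3 = 0)
T(r) = r² - 4*r (T(r) = (r² - 4*r) + 0 = r² - 4*r)
(T(-1*1*5) - 8)² = ((-1*1*5)*(-4 - 1*1*5) - 8)² = ((-1*5)*(-4 - 1*5) - 8)² = (-5*(-4 - 5) - 8)² = (-5*(-9) - 8)² = (45 - 8)² = 37² = 1369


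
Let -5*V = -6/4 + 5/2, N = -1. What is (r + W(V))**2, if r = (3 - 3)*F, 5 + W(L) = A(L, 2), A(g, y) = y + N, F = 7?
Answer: 16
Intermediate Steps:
A(g, y) = -1 + y (A(g, y) = y - 1 = -1 + y)
V = -1/5 (V = -(-6/4 + 5/2)/5 = -(-6*1/4 + 5*(1/2))/5 = -(-3/2 + 5/2)/5 = -1/5*1 = -1/5 ≈ -0.20000)
W(L) = -4 (W(L) = -5 + (-1 + 2) = -5 + 1 = -4)
r = 0 (r = (3 - 3)*7 = 0*7 = 0)
(r + W(V))**2 = (0 - 4)**2 = (-4)**2 = 16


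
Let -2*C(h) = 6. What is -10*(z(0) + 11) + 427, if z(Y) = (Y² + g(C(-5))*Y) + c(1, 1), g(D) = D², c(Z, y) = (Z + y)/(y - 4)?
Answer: 971/3 ≈ 323.67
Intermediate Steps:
c(Z, y) = (Z + y)/(-4 + y)
C(h) = -3 (C(h) = -½*6 = -3)
z(Y) = -⅔ + Y² + 9*Y (z(Y) = (Y² + (-3)²*Y) + (1 + 1)/(-4 + 1) = (Y² + 9*Y) + 2/(-3) = (Y² + 9*Y) - ⅓*2 = (Y² + 9*Y) - ⅔ = -⅔ + Y² + 9*Y)
-10*(z(0) + 11) + 427 = -10*((-⅔ + 0² + 9*0) + 11) + 427 = -10*((-⅔ + 0 + 0) + 11) + 427 = -10*(-⅔ + 11) + 427 = -10*31/3 + 427 = -310/3 + 427 = 971/3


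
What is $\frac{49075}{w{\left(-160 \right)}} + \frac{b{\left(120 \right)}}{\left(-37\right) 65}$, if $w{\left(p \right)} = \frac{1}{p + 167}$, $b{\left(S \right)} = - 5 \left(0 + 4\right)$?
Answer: $\frac{165235529}{481} \approx 3.4353 \cdot 10^{5}$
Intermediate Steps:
$b{\left(S \right)} = -20$ ($b{\left(S \right)} = \left(-5\right) 4 = -20$)
$w{\left(p \right)} = \frac{1}{167 + p}$
$\frac{49075}{w{\left(-160 \right)}} + \frac{b{\left(120 \right)}}{\left(-37\right) 65} = \frac{49075}{\frac{1}{167 - 160}} - \frac{20}{\left(-37\right) 65} = \frac{49075}{\frac{1}{7}} - \frac{20}{-2405} = 49075 \frac{1}{\frac{1}{7}} - - \frac{4}{481} = 49075 \cdot 7 + \frac{4}{481} = 343525 + \frac{4}{481} = \frac{165235529}{481}$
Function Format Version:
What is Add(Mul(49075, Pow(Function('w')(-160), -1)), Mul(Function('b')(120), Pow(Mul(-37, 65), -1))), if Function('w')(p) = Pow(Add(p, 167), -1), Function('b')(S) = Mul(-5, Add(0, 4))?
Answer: Rational(165235529, 481) ≈ 3.4353e+5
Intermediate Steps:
Function('b')(S) = -20 (Function('b')(S) = Mul(-5, 4) = -20)
Function('w')(p) = Pow(Add(167, p), -1)
Add(Mul(49075, Pow(Function('w')(-160), -1)), Mul(Function('b')(120), Pow(Mul(-37, 65), -1))) = Add(Mul(49075, Pow(Pow(Add(167, -160), -1), -1)), Mul(-20, Pow(Mul(-37, 65), -1))) = Add(Mul(49075, Pow(Pow(7, -1), -1)), Mul(-20, Pow(-2405, -1))) = Add(Mul(49075, Pow(Rational(1, 7), -1)), Mul(-20, Rational(-1, 2405))) = Add(Mul(49075, 7), Rational(4, 481)) = Add(343525, Rational(4, 481)) = Rational(165235529, 481)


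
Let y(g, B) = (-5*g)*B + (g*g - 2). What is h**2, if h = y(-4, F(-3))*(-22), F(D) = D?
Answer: 1024144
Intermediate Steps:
y(g, B) = -2 + g**2 - 5*B*g (y(g, B) = -5*B*g + (g**2 - 2) = -5*B*g + (-2 + g**2) = -2 + g**2 - 5*B*g)
h = 1012 (h = (-2 + (-4)**2 - 5*(-3)*(-4))*(-22) = (-2 + 16 - 60)*(-22) = -46*(-22) = 1012)
h**2 = 1012**2 = 1024144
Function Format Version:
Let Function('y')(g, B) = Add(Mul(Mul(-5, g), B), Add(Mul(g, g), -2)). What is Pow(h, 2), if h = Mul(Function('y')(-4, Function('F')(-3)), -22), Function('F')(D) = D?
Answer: 1024144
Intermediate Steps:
Function('y')(g, B) = Add(-2, Pow(g, 2), Mul(-5, B, g)) (Function('y')(g, B) = Add(Mul(-5, B, g), Add(Pow(g, 2), -2)) = Add(Mul(-5, B, g), Add(-2, Pow(g, 2))) = Add(-2, Pow(g, 2), Mul(-5, B, g)))
h = 1012 (h = Mul(Add(-2, Pow(-4, 2), Mul(-5, -3, -4)), -22) = Mul(Add(-2, 16, -60), -22) = Mul(-46, -22) = 1012)
Pow(h, 2) = Pow(1012, 2) = 1024144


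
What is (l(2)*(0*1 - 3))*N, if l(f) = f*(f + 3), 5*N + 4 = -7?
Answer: 66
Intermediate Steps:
N = -11/5 (N = -⅘ + (⅕)*(-7) = -⅘ - 7/5 = -11/5 ≈ -2.2000)
l(f) = f*(3 + f)
(l(2)*(0*1 - 3))*N = ((2*(3 + 2))*(0*1 - 3))*(-11/5) = ((2*5)*(0 - 3))*(-11/5) = (10*(-3))*(-11/5) = -30*(-11/5) = 66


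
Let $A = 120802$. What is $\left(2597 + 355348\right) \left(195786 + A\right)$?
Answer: $113321091660$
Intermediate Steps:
$\left(2597 + 355348\right) \left(195786 + A\right) = \left(2597 + 355348\right) \left(195786 + 120802\right) = 357945 \cdot 316588 = 113321091660$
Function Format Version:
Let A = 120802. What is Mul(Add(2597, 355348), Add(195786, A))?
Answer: 113321091660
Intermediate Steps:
Mul(Add(2597, 355348), Add(195786, A)) = Mul(Add(2597, 355348), Add(195786, 120802)) = Mul(357945, 316588) = 113321091660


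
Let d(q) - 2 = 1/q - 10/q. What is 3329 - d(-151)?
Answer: 502368/151 ≈ 3326.9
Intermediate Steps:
d(q) = 2 - 9/q (d(q) = 2 + (1/q - 10/q) = 2 - 9/q)
3329 - d(-151) = 3329 - (2 - 9/(-151)) = 3329 - (2 - 9*(-1/151)) = 3329 - (2 + 9/151) = 3329 - 1*311/151 = 3329 - 311/151 = 502368/151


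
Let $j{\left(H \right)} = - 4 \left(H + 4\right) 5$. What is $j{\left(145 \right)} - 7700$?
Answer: $-10680$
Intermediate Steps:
$j{\left(H \right)} = -80 - 20 H$ ($j{\left(H \right)} = - 4 \left(4 + H\right) 5 = \left(-16 - 4 H\right) 5 = -80 - 20 H$)
$j{\left(145 \right)} - 7700 = \left(-80 - 2900\right) - 7700 = -2980 - 7700 = -10680$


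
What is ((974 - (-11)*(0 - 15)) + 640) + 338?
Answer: 1787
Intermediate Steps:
((974 - (-11)*(0 - 15)) + 640) + 338 = ((974 - (-11)*(-15)) + 640) + 338 = ((974 - 1*165) + 640) + 338 = ((974 - 165) + 640) + 338 = (809 + 640) + 338 = 1449 + 338 = 1787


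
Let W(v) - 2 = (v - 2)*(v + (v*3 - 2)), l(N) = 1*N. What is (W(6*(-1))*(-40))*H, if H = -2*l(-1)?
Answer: -16800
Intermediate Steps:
l(N) = N
H = 2 (H = -2*(-1) = 2)
W(v) = 2 + (-2 + v)*(-2 + 4*v) (W(v) = 2 + (v - 2)*(v + (v*3 - 2)) = 2 + (-2 + v)*(v + (3*v - 2)) = 2 + (-2 + v)*(v + (-2 + 3*v)) = 2 + (-2 + v)*(-2 + 4*v))
(W(6*(-1))*(-40))*H = ((6 - 60*(-1) + 4*(6*(-1))²)*(-40))*2 = ((6 - 10*(-6) + 4*(-6)²)*(-40))*2 = ((6 + 60 + 4*36)*(-40))*2 = ((6 + 60 + 144)*(-40))*2 = (210*(-40))*2 = -8400*2 = -16800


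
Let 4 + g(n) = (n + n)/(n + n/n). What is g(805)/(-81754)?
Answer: 807/32946862 ≈ 2.4494e-5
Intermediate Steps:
g(n) = -4 + 2*n/(1 + n) (g(n) = -4 + (n + n)/(n + n/n) = -4 + (2*n)/(n + 1) = -4 + (2*n)/(1 + n) = -4 + 2*n/(1 + n))
g(805)/(-81754) = (2*(-2 - 1*805)/(1 + 805))/(-81754) = (2*(-2 - 805)/806)*(-1/81754) = (2*(1/806)*(-807))*(-1/81754) = -807/403*(-1/81754) = 807/32946862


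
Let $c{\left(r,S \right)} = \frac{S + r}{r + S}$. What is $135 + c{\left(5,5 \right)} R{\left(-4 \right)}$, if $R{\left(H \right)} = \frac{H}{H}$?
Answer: $136$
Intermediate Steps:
$R{\left(H \right)} = 1$
$c{\left(r,S \right)} = 1$ ($c{\left(r,S \right)} = \frac{S + r}{S + r} = 1$)
$135 + c{\left(5,5 \right)} R{\left(-4 \right)} = 135 + 1 \cdot 1 = 135 + 1 = 136$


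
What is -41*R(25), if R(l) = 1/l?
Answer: -41/25 ≈ -1.6400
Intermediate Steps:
-41*R(25) = -41/25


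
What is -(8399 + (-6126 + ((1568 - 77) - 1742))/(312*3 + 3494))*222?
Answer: -4129332423/2215 ≈ -1.8643e+6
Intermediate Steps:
-(8399 + (-6126 + ((1568 - 77) - 1742))/(312*3 + 3494))*222 = -(8399 + (-6126 + (1491 - 1742))/(936 + 3494))*222 = -(8399 + (-6126 - 251)/4430)*222 = -(8399 - 6377*1/4430)*222 = -(8399 - 6377/4430)*222 = -37201193*222/4430 = -1*4129332423/2215 = -4129332423/2215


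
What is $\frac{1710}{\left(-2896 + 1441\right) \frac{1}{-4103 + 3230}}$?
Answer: $1026$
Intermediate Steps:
$\frac{1710}{\left(-2896 + 1441\right) \frac{1}{-4103 + 3230}} = \frac{1710}{\left(-1455\right) \frac{1}{-873}} = \frac{1710}{\left(-1455\right) \left(- \frac{1}{873}\right)} = \frac{1710}{\frac{5}{3}} = 1710 \cdot \frac{3}{5} = 1026$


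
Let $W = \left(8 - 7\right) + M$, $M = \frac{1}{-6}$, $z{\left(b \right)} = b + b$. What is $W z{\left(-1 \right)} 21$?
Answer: $-35$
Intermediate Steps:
$z{\left(b \right)} = 2 b$
$M = - \frac{1}{6} \approx -0.16667$
$W = \frac{5}{6}$ ($W = \left(8 - 7\right) - \frac{1}{6} = 1 - \frac{1}{6} = \frac{5}{6} \approx 0.83333$)
$W z{\left(-1 \right)} 21 = \frac{5 \cdot 2 \left(-1\right)}{6} \cdot 21 = \frac{5}{6} \left(-2\right) 21 = \left(- \frac{5}{3}\right) 21 = -35$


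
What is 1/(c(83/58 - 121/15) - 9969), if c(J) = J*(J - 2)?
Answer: -756900/7502163551 ≈ -0.00010089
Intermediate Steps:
c(J) = J*(-2 + J)
1/(c(83/58 - 121/15) - 9969) = 1/((83/58 - 121/15)*(-2 + (83/58 - 121/15)) - 9969) = 1/(-5773*(-2 - 5773/870)/870 - 9969) = 1/(-5773/870*(-7513/870) - 9969) = 1/(43372549/756900 - 9969) = 1/(-7502163551/756900) = -756900/7502163551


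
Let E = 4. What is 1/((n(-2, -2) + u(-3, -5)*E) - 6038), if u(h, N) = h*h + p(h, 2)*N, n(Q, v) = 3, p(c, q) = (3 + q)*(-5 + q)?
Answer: -1/5699 ≈ -0.00017547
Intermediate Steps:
p(c, q) = (-5 + q)*(3 + q)
u(h, N) = h² - 15*N (u(h, N) = h*h + (-15 + 2² - 2*2)*N = h² + (-15 + 4 - 4)*N = h² - 15*N)
1/((n(-2, -2) + u(-3, -5)*E) - 6038) = 1/((3 + ((-3)² - 15*(-5))*4) - 6038) = 1/((3 + (9 + 75)*4) - 6038) = 1/((3 + 84*4) - 6038) = 1/((3 + 336) - 6038) = 1/(339 - 6038) = 1/(-5699) = -1/5699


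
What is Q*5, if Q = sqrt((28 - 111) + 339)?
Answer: 80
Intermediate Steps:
Q = 16 (Q = sqrt(-83 + 339) = sqrt(256) = 16)
Q*5 = 16*5 = 80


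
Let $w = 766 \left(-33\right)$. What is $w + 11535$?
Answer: $-13743$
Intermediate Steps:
$w = -25278$
$w + 11535 = -25278 + 11535 = -13743$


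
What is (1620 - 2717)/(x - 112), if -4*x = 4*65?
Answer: 1097/177 ≈ 6.1977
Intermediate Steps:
x = -65 ≈ -65.000
(1620 - 2717)/(x - 112) = (1620 - 2717)/(-65 - 112) = -1097/(-177) = -1097*(-1/177) = 1097/177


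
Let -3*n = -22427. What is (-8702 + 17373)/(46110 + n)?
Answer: 26013/160757 ≈ 0.16182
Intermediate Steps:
n = 22427/3 (n = -⅓*(-22427) = 22427/3 ≈ 7475.7)
(-8702 + 17373)/(46110 + n) = (-8702 + 17373)/(46110 + 22427/3) = 8671/(160757/3) = 8671*(3/160757) = 26013/160757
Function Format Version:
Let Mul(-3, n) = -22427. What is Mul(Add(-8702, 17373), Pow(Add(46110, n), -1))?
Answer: Rational(26013, 160757) ≈ 0.16182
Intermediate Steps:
n = Rational(22427, 3) (n = Mul(Rational(-1, 3), -22427) = Rational(22427, 3) ≈ 7475.7)
Mul(Add(-8702, 17373), Pow(Add(46110, n), -1)) = Mul(Add(-8702, 17373), Pow(Add(46110, Rational(22427, 3)), -1)) = Mul(8671, Pow(Rational(160757, 3), -1)) = Mul(8671, Rational(3, 160757)) = Rational(26013, 160757)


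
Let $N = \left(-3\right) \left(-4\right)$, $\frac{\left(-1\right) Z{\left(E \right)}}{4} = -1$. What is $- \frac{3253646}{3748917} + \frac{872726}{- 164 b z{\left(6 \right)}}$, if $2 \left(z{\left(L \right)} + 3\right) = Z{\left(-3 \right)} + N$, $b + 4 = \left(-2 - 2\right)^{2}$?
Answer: $- \frac{13430053717}{149956680} \approx -89.56$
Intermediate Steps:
$Z{\left(E \right)} = 4$ ($Z{\left(E \right)} = \left(-4\right) \left(-1\right) = 4$)
$N = 12$
$b = 12$ ($b = -4 + \left(-2 - 2\right)^{2} = -4 + \left(-4\right)^{2} = -4 + 16 = 12$)
$z{\left(L \right)} = 5$ ($z{\left(L \right)} = -3 + \frac{4 + 12}{2} = -3 + \frac{1}{2} \cdot 16 = -3 + 8 = 5$)
$- \frac{3253646}{3748917} + \frac{872726}{- 164 b z{\left(6 \right)}} = - \frac{3253646}{3748917} + \frac{872726}{\left(-164\right) 12 \cdot 5} = \left(-3253646\right) \frac{1}{3748917} + \frac{872726}{\left(-1968\right) 5} = - \frac{3253646}{3748917} + \frac{872726}{-9840} = - \frac{3253646}{3748917} + 872726 \left(- \frac{1}{9840}\right) = - \frac{3253646}{3748917} - \frac{10643}{120} = - \frac{13430053717}{149956680}$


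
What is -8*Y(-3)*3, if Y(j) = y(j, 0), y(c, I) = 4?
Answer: -96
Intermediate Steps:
Y(j) = 4
-8*Y(-3)*3 = -8*4*3 = -32*3 = -96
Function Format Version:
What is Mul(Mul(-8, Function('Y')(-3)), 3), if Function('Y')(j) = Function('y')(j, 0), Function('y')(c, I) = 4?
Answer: -96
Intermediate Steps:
Function('Y')(j) = 4
Mul(Mul(-8, Function('Y')(-3)), 3) = Mul(Mul(-8, 4), 3) = Mul(-32, 3) = -96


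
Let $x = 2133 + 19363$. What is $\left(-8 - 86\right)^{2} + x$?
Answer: $30332$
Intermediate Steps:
$x = 21496$
$\left(-8 - 86\right)^{2} + x = \left(-8 - 86\right)^{2} + 21496 = \left(-94\right)^{2} + 21496 = 8836 + 21496 = 30332$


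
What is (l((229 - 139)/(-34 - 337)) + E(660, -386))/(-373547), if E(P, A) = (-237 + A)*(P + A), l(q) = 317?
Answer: 170385/373547 ≈ 0.45613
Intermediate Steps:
E(P, A) = (-237 + A)*(A + P)
(l((229 - 139)/(-34 - 337)) + E(660, -386))/(-373547) = (317 + ((-386)**2 - 237*(-386) - 237*660 - 386*660))/(-373547) = (317 + (148996 + 91482 - 156420 - 254760))*(-1/373547) = (317 - 170702)*(-1/373547) = -170385*(-1/373547) = 170385/373547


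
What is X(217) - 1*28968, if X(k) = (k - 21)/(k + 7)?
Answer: -231737/8 ≈ -28967.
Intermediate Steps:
X(k) = (-21 + k)/(7 + k)
X(217) - 1*28968 = (-21 + 217)/(7 + 217) - 1*28968 = 196/224 - 28968 = (1/224)*196 - 28968 = 7/8 - 28968 = -231737/8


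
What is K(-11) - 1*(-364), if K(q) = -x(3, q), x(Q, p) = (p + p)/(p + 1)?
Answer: 1809/5 ≈ 361.80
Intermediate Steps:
x(Q, p) = 2*p/(1 + p) (x(Q, p) = (2*p)/(1 + p) = 2*p/(1 + p))
K(q) = -2*q/(1 + q)
K(-11) - 1*(-364) = -2*(-11)/(1 - 11) - 1*(-364) = -2*(-11)/(-10) + 364 = -2*(-11)*(-1/10) + 364 = -11/5 + 364 = 1809/5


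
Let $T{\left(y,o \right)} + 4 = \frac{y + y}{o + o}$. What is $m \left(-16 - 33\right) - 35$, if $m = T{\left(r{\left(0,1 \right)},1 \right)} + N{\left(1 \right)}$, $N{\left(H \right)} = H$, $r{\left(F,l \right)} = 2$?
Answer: $14$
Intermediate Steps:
$T{\left(y,o \right)} = -4 + \frac{y}{o}$ ($T{\left(y,o \right)} = -4 + \frac{y + y}{o + o} = -4 + \frac{2 y}{2 o} = -4 + 2 y \frac{1}{2 o} = -4 + \frac{y}{o}$)
$m = -1$ ($m = \left(-4 + \frac{2}{1}\right) + 1 = \left(-4 + 2 \cdot 1\right) + 1 = \left(-4 + 2\right) + 1 = -2 + 1 = -1$)
$m \left(-16 - 33\right) - 35 = - (-16 - 33) - 35 = \left(-1\right) \left(-49\right) - 35 = 49 - 35 = 14$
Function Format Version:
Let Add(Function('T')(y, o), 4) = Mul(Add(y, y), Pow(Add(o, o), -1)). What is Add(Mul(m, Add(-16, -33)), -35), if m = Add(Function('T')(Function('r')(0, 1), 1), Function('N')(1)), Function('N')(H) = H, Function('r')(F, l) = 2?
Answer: 14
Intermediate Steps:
Function('T')(y, o) = Add(-4, Mul(y, Pow(o, -1))) (Function('T')(y, o) = Add(-4, Mul(Add(y, y), Pow(Add(o, o), -1))) = Add(-4, Mul(Mul(2, y), Pow(Mul(2, o), -1))) = Add(-4, Mul(Mul(2, y), Mul(Rational(1, 2), Pow(o, -1)))) = Add(-4, Mul(y, Pow(o, -1))))
m = -1 (m = Add(Add(-4, Mul(2, Pow(1, -1))), 1) = Add(Add(-4, Mul(2, 1)), 1) = Add(Add(-4, 2), 1) = Add(-2, 1) = -1)
Add(Mul(m, Add(-16, -33)), -35) = Add(Mul(-1, Add(-16, -33)), -35) = Add(Mul(-1, -49), -35) = Add(49, -35) = 14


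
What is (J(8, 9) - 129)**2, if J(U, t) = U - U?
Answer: 16641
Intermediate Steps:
J(U, t) = 0
(J(8, 9) - 129)**2 = (0 - 129)**2 = (-129)**2 = 16641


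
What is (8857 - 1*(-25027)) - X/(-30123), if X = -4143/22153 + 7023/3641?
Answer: 27442575475362764/809897751993 ≈ 33884.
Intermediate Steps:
X = 140495856/80659073 (X = -4143*1/22153 + 7023*(1/3641) = -4143/22153 + 7023/3641 = 140495856/80659073 ≈ 1.7418)
(8857 - 1*(-25027)) - X/(-30123) = (8857 - 1*(-25027)) - 140495856/(80659073*(-30123)) = (8857 + 25027) - 140495856*(-1)/(80659073*30123) = 33884 - 1*(-46831952/809897751993) = 33884 + 46831952/809897751993 = 27442575475362764/809897751993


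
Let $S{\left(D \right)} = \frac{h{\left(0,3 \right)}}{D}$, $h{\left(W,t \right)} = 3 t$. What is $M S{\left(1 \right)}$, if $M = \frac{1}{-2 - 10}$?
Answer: $- \frac{3}{4} \approx -0.75$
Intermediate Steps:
$S{\left(D \right)} = \frac{9}{D}$ ($S{\left(D \right)} = \frac{3 \cdot 3}{D} = \frac{9}{D}$)
$M = - \frac{1}{12}$ ($M = \frac{1}{-12} = - \frac{1}{12} \approx -0.083333$)
$M S{\left(1 \right)} = - \frac{9 \cdot 1^{-1}}{12} = - \frac{9 \cdot 1}{12} = \left(- \frac{1}{12}\right) 9 = - \frac{3}{4}$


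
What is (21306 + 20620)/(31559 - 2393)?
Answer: 20963/14583 ≈ 1.4375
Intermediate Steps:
(21306 + 20620)/(31559 - 2393) = 41926/29166 = 41926*(1/29166) = 20963/14583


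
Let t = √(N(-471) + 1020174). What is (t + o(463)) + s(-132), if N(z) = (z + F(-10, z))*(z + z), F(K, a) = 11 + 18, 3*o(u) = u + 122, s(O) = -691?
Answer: -496 + √1436538 ≈ 702.56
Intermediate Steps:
o(u) = 122/3 + u/3 (o(u) = (u + 122)/3 = (122 + u)/3 = 122/3 + u/3)
F(K, a) = 29
N(z) = 2*z*(29 + z) (N(z) = (z + 29)*(z + z) = (29 + z)*(2*z) = 2*z*(29 + z))
t = √1436538 (t = √(2*(-471)*(29 - 471) + 1020174) = √(2*(-471)*(-442) + 1020174) = √(416364 + 1020174) = √1436538 ≈ 1198.6)
(t + o(463)) + s(-132) = (√1436538 + (122/3 + (⅓)*463)) - 691 = (√1436538 + (122/3 + 463/3)) - 691 = (√1436538 + 195) - 691 = (195 + √1436538) - 691 = -496 + √1436538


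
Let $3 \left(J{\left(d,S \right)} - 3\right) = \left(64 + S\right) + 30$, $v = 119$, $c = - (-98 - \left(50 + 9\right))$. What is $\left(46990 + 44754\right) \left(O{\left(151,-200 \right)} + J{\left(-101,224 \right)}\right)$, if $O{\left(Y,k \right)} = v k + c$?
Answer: $-2159103296$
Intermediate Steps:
$c = 157$ ($c = - (-98 - 59) = \left(-1\right) \left(-157\right) = 157$)
$J{\left(d,S \right)} = \frac{103}{3} + \frac{S}{3}$ ($J{\left(d,S \right)} = 3 + \frac{\left(64 + S\right) + 30}{3} = 3 + \frac{94 + S}{3} = 3 + \left(\frac{94}{3} + \frac{S}{3}\right) = \frac{103}{3} + \frac{S}{3}$)
$O{\left(Y,k \right)} = 157 + 119 k$ ($O{\left(Y,k \right)} = 119 k + 157 = 157 + 119 k$)
$\left(46990 + 44754\right) \left(O{\left(151,-200 \right)} + J{\left(-101,224 \right)}\right) = \left(46990 + 44754\right) \left(\left(157 + 119 \left(-200\right)\right) + \left(\frac{103}{3} + \frac{1}{3} \cdot 224\right)\right) = 91744 \left(\left(157 - 23800\right) + \left(\frac{103}{3} + \frac{224}{3}\right)\right) = 91744 \left(-23643 + 109\right) = 91744 \left(-23534\right) = -2159103296$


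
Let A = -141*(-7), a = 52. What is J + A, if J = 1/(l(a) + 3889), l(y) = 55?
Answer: 3892729/3944 ≈ 987.00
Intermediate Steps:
A = 987
J = 1/3944 (J = 1/(55 + 3889) = 1/3944 ≈ 0.00025355)
J + A = 1/3944 + 987 = 3892729/3944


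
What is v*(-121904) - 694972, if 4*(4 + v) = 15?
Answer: -664496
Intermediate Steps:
v = -¼ (v = -4 + (¼)*15 = -4 + 15/4 = -¼ ≈ -0.25000)
v*(-121904) - 694972 = -¼*(-121904) - 694972 = 30476 - 694972 = -664496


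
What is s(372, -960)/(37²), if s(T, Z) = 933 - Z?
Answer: 1893/1369 ≈ 1.3828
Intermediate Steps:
s(372, -960)/(37²) = (933 - 1*(-960))/(37²) = (933 + 960)/1369 = 1893*(1/1369) = 1893/1369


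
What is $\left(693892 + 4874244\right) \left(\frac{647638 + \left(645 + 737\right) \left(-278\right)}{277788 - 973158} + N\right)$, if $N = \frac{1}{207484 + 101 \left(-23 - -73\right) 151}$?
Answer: $- \frac{9121284997589548}{4323926555} \approx -2.1095 \cdot 10^{6}$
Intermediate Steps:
$N = \frac{1}{970034}$ ($N = \frac{1}{207484 + 101 \left(-23 + 73\right) 151} = \frac{1}{207484 + 101 \cdot 50 \cdot 151} = \frac{1}{207484 + 5050 \cdot 151} = \frac{1}{207484 + 762550} = \frac{1}{970034} \approx 1.0309 \cdot 10^{-6}$)
$\left(693892 + 4874244\right) \left(\frac{647638 + \left(645 + 737\right) \left(-278\right)}{277788 - 973158} + N\right) = \left(693892 + 4874244\right) \left(\frac{647638 + \left(645 + 737\right) \left(-278\right)}{277788 - 973158} + \frac{1}{970034}\right) = 5568136 \left(\frac{647638 + 1382 \left(-278\right)}{-695370} + \frac{1}{970034}\right) = 5568136 \left(\left(647638 - 384196\right) \left(- \frac{1}{695370}\right) + \frac{1}{970034}\right) = 5568136 \left(263442 \left(- \frac{1}{695370}\right) + \frac{1}{970034}\right) = 5568136 \left(- \frac{43907}{115895} + \frac{1}{970034}\right) = 5568136 \left(- \frac{3276243611}{8647853110}\right) = - \frac{9121284997589548}{4323926555}$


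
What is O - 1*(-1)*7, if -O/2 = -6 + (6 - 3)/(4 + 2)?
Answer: 18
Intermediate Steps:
O = 11 (O = -2*(-6 + (6 - 3)/(4 + 2)) = -2*(-6 + 3/6) = -2*(-6 + 3*(⅙)) = -2*(-6 + ½) = -2*(-11/2) = 11)
O - 1*(-1)*7 = 11 - 1*(-1)*7 = 11 + 1*7 = 11 + 7 = 18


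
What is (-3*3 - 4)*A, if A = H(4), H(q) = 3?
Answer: -39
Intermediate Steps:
A = 3
(-3*3 - 4)*A = (-3*3 - 4)*3 = (-9 - 4)*3 = -13*3 = -39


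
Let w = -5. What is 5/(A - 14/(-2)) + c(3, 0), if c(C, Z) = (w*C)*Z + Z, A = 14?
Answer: 5/21 ≈ 0.23810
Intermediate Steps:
c(C, Z) = Z - 5*C*Z (c(C, Z) = (-5*C)*Z + Z = -5*C*Z + Z = Z - 5*C*Z)
5/(A - 14/(-2)) + c(3, 0) = 5/(14 - 14/(-2)) + 0*(1 - 5*3) = 5/(14 - 14*(-½)) + 0*(1 - 15) = 5/(14 + 7) + 0*(-14) = 5/21 + 0 = 5/21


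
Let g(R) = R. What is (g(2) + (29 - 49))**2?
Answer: 324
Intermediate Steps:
(g(2) + (29 - 49))**2 = (2 + (29 - 49))**2 = (2 - 20)**2 = (-18)**2 = 324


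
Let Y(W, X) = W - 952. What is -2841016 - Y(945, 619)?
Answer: -2841009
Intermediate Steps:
Y(W, X) = -952 + W
-2841016 - Y(945, 619) = -2841016 - (-952 + 945) = -2841016 - 1*(-7) = -2841016 + 7 = -2841009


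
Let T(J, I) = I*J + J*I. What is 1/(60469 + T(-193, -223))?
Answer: 1/146547 ≈ 6.8237e-6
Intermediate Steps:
T(J, I) = 2*I*J (T(J, I) = I*J + I*J = 2*I*J)
1/(60469 + T(-193, -223)) = 1/(60469 + 2*(-223)*(-193)) = 1/(60469 + 86078) = 1/146547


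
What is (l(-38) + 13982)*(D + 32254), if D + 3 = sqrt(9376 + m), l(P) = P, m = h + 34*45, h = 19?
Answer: 449707944 + 69720*sqrt(437) ≈ 4.5117e+8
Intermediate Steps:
m = 1549 (m = 19 + 34*45 = 19 + 1530 = 1549)
D = -3 + 5*sqrt(437) (D = -3 + sqrt(9376 + 1549) = -3 + sqrt(10925) = -3 + 5*sqrt(437) ≈ 101.52)
(l(-38) + 13982)*(D + 32254) = (-38 + 13982)*((-3 + 5*sqrt(437)) + 32254) = 13944*(32251 + 5*sqrt(437)) = 449707944 + 69720*sqrt(437)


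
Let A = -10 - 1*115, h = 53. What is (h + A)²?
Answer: 5184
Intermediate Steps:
A = -125 (A = -10 - 115 = -125)
(h + A)² = (53 - 125)² = (-72)² = 5184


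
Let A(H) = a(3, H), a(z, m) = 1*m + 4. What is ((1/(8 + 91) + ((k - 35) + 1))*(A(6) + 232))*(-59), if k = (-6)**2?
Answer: -258302/9 ≈ -28700.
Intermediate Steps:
a(z, m) = 4 + m (a(z, m) = m + 4 = 4 + m)
A(H) = 4 + H
k = 36
((1/(8 + 91) + ((k - 35) + 1))*(A(6) + 232))*(-59) = ((1/(8 + 91) + ((36 - 35) + 1))*((4 + 6) + 232))*(-59) = ((1/99 + (1 + 1))*(10 + 232))*(-59) = ((1/99 + 2)*242)*(-59) = ((199/99)*242)*(-59) = (4378/9)*(-59) = -258302/9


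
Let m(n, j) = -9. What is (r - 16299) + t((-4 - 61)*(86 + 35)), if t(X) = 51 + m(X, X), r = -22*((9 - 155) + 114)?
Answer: -15553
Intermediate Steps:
r = 704 (r = -22*(-146 + 114) = -22*(-32) = 704)
t(X) = 42 (t(X) = 51 - 9 = 42)
(r - 16299) + t((-4 - 61)*(86 + 35)) = (704 - 16299) + 42 = -15595 + 42 = -15553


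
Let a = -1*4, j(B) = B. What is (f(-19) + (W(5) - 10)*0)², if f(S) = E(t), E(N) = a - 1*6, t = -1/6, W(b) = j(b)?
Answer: 100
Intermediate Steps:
W(b) = b
t = -⅙ (t = -1*⅙ = -⅙ ≈ -0.16667)
a = -4
E(N) = -10 (E(N) = -4 - 1*6 = -4 - 6 = -10)
f(S) = -10
(f(-19) + (W(5) - 10)*0)² = (-10 + (5 - 10)*0)² = (-10 - 5*0)² = (-10 + 0)² = (-10)² = 100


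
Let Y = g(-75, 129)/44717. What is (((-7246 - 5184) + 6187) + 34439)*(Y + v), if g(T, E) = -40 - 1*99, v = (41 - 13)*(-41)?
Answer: -1447448849980/44717 ≈ -3.2369e+7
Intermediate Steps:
v = -1148 (v = 28*(-41) = -1148)
g(T, E) = -139 (g(T, E) = -40 - 99 = -139)
Y = -139/44717 ≈ -0.0031084
(((-7246 - 5184) + 6187) + 34439)*(Y + v) = (((-7246 - 5184) + 6187) + 34439)*(-139/44717 - 1148) = ((-12430 + 6187) + 34439)*(-51335255/44717) = (-6243 + 34439)*(-51335255/44717) = 28196*(-51335255/44717) = -1447448849980/44717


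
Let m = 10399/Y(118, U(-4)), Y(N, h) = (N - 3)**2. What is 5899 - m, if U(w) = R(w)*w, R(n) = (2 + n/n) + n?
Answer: 78003876/13225 ≈ 5898.2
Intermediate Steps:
R(n) = 3 + n (R(n) = (2 + 1) + n = 3 + n)
U(w) = w*(3 + w) (U(w) = (3 + w)*w = w*(3 + w))
Y(N, h) = (-3 + N)**2
m = 10399/13225 (m = 10399/((-3 + 118)**2) = 10399/(115**2) = 10399/13225 ≈ 0.78631)
5899 - m = 5899 - 1*10399/13225 = 5899 - 10399/13225 = 78003876/13225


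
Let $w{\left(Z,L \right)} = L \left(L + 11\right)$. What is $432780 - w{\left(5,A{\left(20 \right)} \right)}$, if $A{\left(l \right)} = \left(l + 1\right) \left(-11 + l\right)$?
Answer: $394980$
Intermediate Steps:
$A{\left(l \right)} = \left(1 + l\right) \left(-11 + l\right)$
$w{\left(Z,L \right)} = L \left(11 + L\right)$
$432780 - w{\left(5,A{\left(20 \right)} \right)} = 432780 - \left(-11 + 20^{2} - 200\right) \left(11 - \left(211 - 400\right)\right) = 432780 - \left(-11 + 400 - 200\right) \left(11 - -189\right) = 432780 - 189 \left(11 + 189\right) = 432780 - 189 \cdot 200 = 432780 - 37800 = 394980$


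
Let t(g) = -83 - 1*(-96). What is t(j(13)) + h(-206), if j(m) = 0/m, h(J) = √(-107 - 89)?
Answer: 13 + 14*I ≈ 13.0 + 14.0*I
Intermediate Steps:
h(J) = 14*I (h(J) = √(-196) = 14*I)
j(m) = 0
t(g) = 13 (t(g) = -83 + 96 = 13)
t(j(13)) + h(-206) = 13 + 14*I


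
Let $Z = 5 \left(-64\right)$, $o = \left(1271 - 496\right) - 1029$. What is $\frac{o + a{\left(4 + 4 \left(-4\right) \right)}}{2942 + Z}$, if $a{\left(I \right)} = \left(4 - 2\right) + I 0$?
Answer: $- \frac{42}{437} \approx -0.09611$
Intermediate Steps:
$o = -254$ ($o = 775 - 1029 = -254$)
$Z = -320$
$a{\left(I \right)} = 2$ ($a{\left(I \right)} = \left(4 - 2\right) + 0 = 2 + 0 = 2$)
$\frac{o + a{\left(4 + 4 \left(-4\right) \right)}}{2942 + Z} = \frac{-254 + 2}{2942 - 320} = - \frac{252}{2622} = \left(-252\right) \frac{1}{2622} = - \frac{42}{437}$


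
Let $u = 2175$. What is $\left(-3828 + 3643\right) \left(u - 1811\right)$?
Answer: $-67340$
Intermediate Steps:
$\left(-3828 + 3643\right) \left(u - 1811\right) = \left(-3828 + 3643\right) \left(2175 - 1811\right) = \left(-185\right) 364 = -67340$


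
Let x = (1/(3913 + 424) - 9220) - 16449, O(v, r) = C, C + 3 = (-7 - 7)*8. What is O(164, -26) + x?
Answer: -111825207/4337 ≈ -25784.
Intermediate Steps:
C = -115 (C = -3 + (-7 - 7)*8 = -3 - 14*8 = -3 - 112 = -115)
O(v, r) = -115
x = -111326452/4337 (x = (1/4337 - 9220) - 16449 = -39987139/4337 - 16449 = -111326452/4337 ≈ -25669.)
O(164, -26) + x = -115 - 111326452/4337 = -111825207/4337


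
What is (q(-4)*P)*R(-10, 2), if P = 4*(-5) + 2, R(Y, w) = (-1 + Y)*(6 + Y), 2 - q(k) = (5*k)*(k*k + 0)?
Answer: -255024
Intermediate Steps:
q(k) = 2 - 5*k**3 (q(k) = 2 - 5*k*(k*k + 0) = 2 - 5*k*(k**2 + 0) = 2 - 5*k*k**2 = 2 - 5*k**3)
P = -18 (P = -20 + 2 = -18)
(q(-4)*P)*R(-10, 2) = ((2 - 5*(-4)**3)*(-18))*(-6 + (-10)**2 + 5*(-10)) = ((2 - 5*(-64))*(-18))*(-6 + 100 - 50) = ((2 + 320)*(-18))*44 = (322*(-18))*44 = -5796*44 = -255024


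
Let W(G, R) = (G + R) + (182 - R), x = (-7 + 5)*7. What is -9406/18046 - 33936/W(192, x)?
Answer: -153981725/1687301 ≈ -91.259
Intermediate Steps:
x = -14 (x = -2*7 = -14)
W(G, R) = 182 + G
-9406/18046 - 33936/W(192, x) = -9406/18046 - 33936/(182 + 192) = -9406*1/18046 - 33936/374 = -4703/9023 - 33936*1/374 = -4703/9023 - 16968/187 = -153981725/1687301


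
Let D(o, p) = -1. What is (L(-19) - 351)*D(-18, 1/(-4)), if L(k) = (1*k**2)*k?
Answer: 7210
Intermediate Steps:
L(k) = k**3 (L(k) = k**2*k = k**3)
(L(-19) - 351)*D(-18, 1/(-4)) = ((-19)**3 - 351)*(-1) = (-6859 - 351)*(-1) = -7210*(-1) = 7210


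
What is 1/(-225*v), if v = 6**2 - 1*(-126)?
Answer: -1/36450 ≈ -2.7435e-5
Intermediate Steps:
v = 162 (v = 36 + 126 = 162)
1/(-225*v) = 1/(-225*162) = 1/(-36450) = -1/36450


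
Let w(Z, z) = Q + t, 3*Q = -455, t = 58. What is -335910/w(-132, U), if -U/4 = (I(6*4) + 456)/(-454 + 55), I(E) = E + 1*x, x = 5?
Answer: 1007730/281 ≈ 3586.2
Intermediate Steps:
I(E) = 5 + E (I(E) = E + 1*5 = E + 5 = 5 + E)
Q = -455/3 (Q = (⅓)*(-455) = -455/3 ≈ -151.67)
U = 1940/399 (U = -4*((5 + 6*4) + 456)/(-454 + 55) = -4*((5 + 24) + 456)/(-399) = -4*(29 + 456)*(-1)/399 = -1940*(-1)/399 = -4*(-485/399) = 1940/399 ≈ 4.8622)
w(Z, z) = -281/3 (w(Z, z) = -455/3 + 58 = -281/3)
-335910/w(-132, U) = -335910/(-281/3) = -335910*(-3/281) = 1007730/281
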